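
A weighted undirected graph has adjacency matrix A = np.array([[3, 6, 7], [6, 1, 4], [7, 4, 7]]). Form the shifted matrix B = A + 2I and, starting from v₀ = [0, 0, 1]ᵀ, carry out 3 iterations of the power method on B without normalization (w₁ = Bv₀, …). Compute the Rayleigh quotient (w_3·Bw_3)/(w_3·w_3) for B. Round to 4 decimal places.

17.5381

B = A + 2I has rows (5, 6, 7); (6, 3, 4); (7, 4, 9)
w1 = Bv₀ = (5·0 + 6·0 + 7·1; 6·0 + 3·0 + 4·1; 7·0 + 4·0 + 9·1) = (7, 4, 9)
w2 = Bw1 = (5·7 + 6·4 + 7·9; 6·7 + 3·4 + 4·9; 7·7 + 4·4 + 9·9) = (122, 90, 146)
w3 = Bw2 = (2172, 1586, 2528)
Bw3 = (38072, 27902, 44300)
w3·Bw3 = 238935356; w3·w3 = 13623764; μ ≈ 238935356/13623764 = 17.5381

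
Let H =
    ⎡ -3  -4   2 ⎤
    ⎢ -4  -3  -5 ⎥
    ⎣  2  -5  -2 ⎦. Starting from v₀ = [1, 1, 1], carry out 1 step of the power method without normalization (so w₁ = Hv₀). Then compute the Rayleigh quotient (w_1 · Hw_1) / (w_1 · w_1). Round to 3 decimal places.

-7.923

w1 = Hv₀ = ((-3)·1 + (-4)·1 + 2·1; (-4)·1 + (-3)·1 + (-5)·1; 2·1 + (-5)·1 + (-2)·1) = (-5, -12, -5)
Hw1 = (53, 81, 60)
w1·Hw1 = (-5)·53 + (-12)·81 + (-5)·60 = -1537; w1·w1 = (-5)·(-5) + (-12)·(-12) + (-5)·(-5) = 194
λ ≈ -1537/194 = -7.923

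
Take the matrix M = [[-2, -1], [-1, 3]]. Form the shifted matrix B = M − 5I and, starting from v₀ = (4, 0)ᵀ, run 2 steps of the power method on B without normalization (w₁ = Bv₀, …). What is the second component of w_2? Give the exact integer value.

B = M − 5I has rows (-7, -1); (-1, -2)
w1 = Bv₀ = ((-7)·4 + (-1)·0; (-1)·4 + (-2)·0) = (-28, -4)
w2 = Bw1 = ((-7)·(-28) + (-1)·(-4); (-1)·(-28) + (-2)·(-4)) = (200, 36)
Requested component of w2: 36

36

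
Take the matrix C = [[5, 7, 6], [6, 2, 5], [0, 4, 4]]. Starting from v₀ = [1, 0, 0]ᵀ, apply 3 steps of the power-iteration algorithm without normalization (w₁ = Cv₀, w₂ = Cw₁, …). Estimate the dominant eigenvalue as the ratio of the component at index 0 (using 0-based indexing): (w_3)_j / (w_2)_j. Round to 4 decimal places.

11.5373

w1 = Cv₀ = (5·1 + 7·0 + 6·0; 6·1 + 2·0 + 5·0; 0·1 + 4·0 + 4·0) = (5, 6, 0)
w2 = Cw1 = (5·5 + 7·6 + 6·0; 6·5 + 2·6 + 5·0; 0·5 + 4·6 + 4·0) = (67, 42, 24)
w3 = Cw2 = (773, 606, 264)
Ratio at component: 773 / 67 = 11.5373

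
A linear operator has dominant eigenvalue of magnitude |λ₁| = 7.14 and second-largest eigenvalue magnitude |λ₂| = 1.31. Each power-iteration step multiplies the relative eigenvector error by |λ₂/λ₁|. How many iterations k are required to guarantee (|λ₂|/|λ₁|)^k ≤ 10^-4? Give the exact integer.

|λ₂/λ₁| = 1.31/7.14 = 0.18347
Need k ≥ ln(10^-4) / ln(0.18347) = -9.2103 / -1.6957 ≈ 5.432
Smallest integer k satisfying the bound: 6

6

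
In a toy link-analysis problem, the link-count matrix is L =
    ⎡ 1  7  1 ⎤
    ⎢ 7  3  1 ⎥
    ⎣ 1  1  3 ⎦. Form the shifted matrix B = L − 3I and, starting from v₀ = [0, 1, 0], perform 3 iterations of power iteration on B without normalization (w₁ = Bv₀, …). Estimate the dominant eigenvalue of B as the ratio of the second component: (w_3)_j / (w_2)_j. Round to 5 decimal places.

-1.68000

B = L − 3I has rows (-2, 7, 1); (7, 0, 1); (1, 1, 0)
w1 = Bv₀ = (7, 0, 1)
w2 = Bw1 = (-13, 50, 7)
w3 = Bw2 = (383, -84, 37)
Ratio: -84/50 = -1.68000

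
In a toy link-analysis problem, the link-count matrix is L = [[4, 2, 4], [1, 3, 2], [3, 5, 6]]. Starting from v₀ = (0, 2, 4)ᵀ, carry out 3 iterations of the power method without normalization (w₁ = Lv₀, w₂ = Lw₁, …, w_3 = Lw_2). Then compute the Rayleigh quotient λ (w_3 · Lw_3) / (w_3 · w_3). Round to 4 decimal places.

w1 = Lv₀ = (4·0 + 2·2 + 4·4; 1·0 + 3·2 + 2·4; 3·0 + 5·2 + 6·4) = (20, 14, 34)
w2 = Lw1 = (4·20 + 2·14 + 4·34; 1·20 + 3·14 + 2·34; 3·20 + 5·14 + 6·34) = (244, 130, 334)
w3 = Lw2 = (2572, 1302, 3386)
Lw3 = (26436, 13250, 34542)
w3·Lw3 = 2572·26436 + 1302·13250 + 3386·34542 = 202204104; w3·w3 = 2572·2572 + 1302·1302 + 3386·3386 = 19775384
λ ≈ 202204104/19775384 = 10.2250

10.2250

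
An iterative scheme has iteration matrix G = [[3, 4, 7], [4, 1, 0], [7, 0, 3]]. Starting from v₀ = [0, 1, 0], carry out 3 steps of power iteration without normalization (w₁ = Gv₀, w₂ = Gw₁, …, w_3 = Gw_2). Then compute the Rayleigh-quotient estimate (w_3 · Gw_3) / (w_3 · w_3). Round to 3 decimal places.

w1 = Gv₀ = (4, 1, 0)
w2 = Gw1 = (16, 17, 28)
w3 = Gw2 = (312, 81, 196)
Gw3 = (2632, 1329, 2772)
w3·Gw3 = 312·2632 + 81·1329 + 196·2772 = 1472145; w3·w3 = 312·312 + 81·81 + 196·196 = 142321
λ ≈ 1472145/142321 = 10.344

10.344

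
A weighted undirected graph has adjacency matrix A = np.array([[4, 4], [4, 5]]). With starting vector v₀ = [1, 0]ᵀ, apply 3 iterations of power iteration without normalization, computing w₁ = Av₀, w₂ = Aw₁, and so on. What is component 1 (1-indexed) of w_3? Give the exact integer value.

272

w1 = Av₀ = (4, 4)
w2 = Aw1 = (32, 36)
w3 = Aw2 = (272, 308)
The requested component of w3 is 272.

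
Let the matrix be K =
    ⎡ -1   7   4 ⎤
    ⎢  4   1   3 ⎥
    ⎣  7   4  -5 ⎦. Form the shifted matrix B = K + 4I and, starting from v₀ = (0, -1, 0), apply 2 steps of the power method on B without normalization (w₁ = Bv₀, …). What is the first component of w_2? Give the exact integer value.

B = K + 4I has rows (3, 7, 4); (4, 5, 3); (7, 4, -1)
w1 = Bv₀ = (-7, -5, -4)
w2 = Bw1 = (-72, -65, -65)
Requested component of w2: -72

-72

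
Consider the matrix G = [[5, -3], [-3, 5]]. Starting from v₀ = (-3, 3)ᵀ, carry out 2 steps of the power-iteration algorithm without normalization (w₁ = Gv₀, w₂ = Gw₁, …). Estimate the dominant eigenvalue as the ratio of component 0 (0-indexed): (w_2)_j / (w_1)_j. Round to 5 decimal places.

w1 = Gv₀ = (-24, 24)
w2 = Gw1 = (-192, 192)
Ratio at component: -192 / -24 = 8.00000

λ ≈ 8.00000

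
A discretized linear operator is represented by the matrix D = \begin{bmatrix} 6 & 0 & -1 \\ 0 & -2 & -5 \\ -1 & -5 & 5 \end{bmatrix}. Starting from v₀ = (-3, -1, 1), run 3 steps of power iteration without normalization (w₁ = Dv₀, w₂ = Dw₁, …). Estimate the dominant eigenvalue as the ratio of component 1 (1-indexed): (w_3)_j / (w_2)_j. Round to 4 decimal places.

6.7795

w1 = Dv₀ = (-19, -3, 13)
w2 = Dw1 = (-127, -59, 99)
w3 = Dw2 = (-861, -377, 917)
Ratio at component: -861 / -127 = 6.7795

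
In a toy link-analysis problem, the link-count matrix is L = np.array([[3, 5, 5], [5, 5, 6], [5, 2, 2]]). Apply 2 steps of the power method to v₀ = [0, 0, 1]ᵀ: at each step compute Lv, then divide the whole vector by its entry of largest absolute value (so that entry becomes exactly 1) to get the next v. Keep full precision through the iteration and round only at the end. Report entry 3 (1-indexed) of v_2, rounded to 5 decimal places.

Lv0 = (5.000000, 6.000000, 2.000000); divide by 6.000000 → v1 = (0.833333, 1.000000, 0.333333)
Lv1 = (9.166667, 11.166667, 6.833333); divide by 11.166667 → v2 = (0.820896, 1.000000, 0.611940)
Requested entry of v2: 41/67 = 0.61194

0.61194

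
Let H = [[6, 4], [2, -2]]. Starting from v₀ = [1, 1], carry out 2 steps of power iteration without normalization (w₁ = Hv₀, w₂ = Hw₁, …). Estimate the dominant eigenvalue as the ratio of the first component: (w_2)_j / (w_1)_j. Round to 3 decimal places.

w1 = Hv₀ = (10, 0)
w2 = Hw1 = (60, 20)
Ratio at component: 60 / 10 = 6.000

6.000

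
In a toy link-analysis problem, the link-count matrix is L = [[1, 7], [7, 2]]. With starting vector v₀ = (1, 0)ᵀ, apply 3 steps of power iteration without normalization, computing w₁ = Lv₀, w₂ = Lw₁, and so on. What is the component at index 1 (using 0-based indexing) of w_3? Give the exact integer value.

392

w1 = Lv₀ = (1·1 + 7·0; 7·1 + 2·0) = (1, 7)
w2 = Lw1 = (1·1 + 7·7; 7·1 + 2·7) = (50, 21)
w3 = Lw2 = (197, 392)
The requested component of w3 is 392.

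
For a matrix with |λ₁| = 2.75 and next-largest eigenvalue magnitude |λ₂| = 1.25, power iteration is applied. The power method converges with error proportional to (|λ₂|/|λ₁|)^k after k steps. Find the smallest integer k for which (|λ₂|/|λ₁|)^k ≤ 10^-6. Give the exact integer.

|λ₂/λ₁| = 1.25/2.75 = 0.45455
Need k ≥ ln(10^-6) / ln(0.45455) = -13.8155 / -0.7885 ≈ 17.522
Smallest integer k satisfying the bound: 18

18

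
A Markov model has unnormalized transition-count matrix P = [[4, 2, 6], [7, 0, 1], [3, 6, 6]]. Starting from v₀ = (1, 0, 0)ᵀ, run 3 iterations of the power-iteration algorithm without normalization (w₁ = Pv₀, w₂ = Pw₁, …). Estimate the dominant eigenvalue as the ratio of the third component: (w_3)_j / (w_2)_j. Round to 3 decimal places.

10.583

w1 = Pv₀ = (4, 7, 3)
w2 = Pw1 = (48, 31, 72)
w3 = Pw2 = (686, 408, 762)
Ratio at component: 762 / 72 = 10.583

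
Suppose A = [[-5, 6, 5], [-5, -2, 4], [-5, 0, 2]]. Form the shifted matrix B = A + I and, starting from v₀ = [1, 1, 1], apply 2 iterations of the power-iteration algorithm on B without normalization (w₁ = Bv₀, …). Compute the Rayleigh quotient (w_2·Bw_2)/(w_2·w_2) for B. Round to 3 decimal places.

μ ≈ 0.364

B = A + I has rows (-4, 6, 5); (-5, -1, 4); (-5, 0, 3)
w1 = Bv₀ = (7, -2, -2)
w2 = Bw1 = (-50, -41, -41)
Bw2 = (-251, 127, 127)
w2·Bw2 = 2136; w2·w2 = 5862; μ ≈ 2136/5862 = 0.364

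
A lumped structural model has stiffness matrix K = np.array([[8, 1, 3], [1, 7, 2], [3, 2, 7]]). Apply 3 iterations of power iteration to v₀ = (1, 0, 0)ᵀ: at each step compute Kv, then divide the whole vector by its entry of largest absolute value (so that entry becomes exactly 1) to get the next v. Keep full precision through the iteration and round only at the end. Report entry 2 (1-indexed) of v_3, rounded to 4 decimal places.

Kv0 = (8.00000, 1.00000, 3.00000); divide by 8.00000 → v1 = (1.00000, 0.12500, 0.37500)
Kv1 = (9.25000, 2.62500, 5.87500); divide by 9.25000 → v2 = (1.00000, 0.28378, 0.63514)
Kv2 = (10.18919, 4.25676, 8.01351); divide by 10.18919 → v3 = (1.00000, 0.41777, 0.78647)
Requested entry of v3: 315/754 = 0.4178

0.4178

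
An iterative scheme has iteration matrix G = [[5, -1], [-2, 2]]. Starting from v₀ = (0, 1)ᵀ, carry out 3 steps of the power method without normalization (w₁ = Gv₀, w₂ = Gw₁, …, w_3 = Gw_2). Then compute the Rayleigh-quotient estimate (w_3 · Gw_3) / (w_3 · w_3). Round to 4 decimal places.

5.4964

w1 = Gv₀ = (-1, 2)
w2 = Gw1 = (-7, 6)
w3 = Gw2 = (-41, 26)
Gw3 = (-231, 134)
w3·Gw3 = (-41)·(-231) + 26·134 = 12955; w3·w3 = (-41)·(-41) + 26·26 = 2357
λ ≈ 12955/2357 = 5.4964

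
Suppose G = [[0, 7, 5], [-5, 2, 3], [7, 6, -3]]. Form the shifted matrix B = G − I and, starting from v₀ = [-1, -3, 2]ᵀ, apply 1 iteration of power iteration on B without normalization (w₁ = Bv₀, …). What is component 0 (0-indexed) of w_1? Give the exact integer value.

-10

B = G − I has rows (-1, 7, 5); (-5, 1, 3); (7, 6, -4)
w1 = Bv₀ = ((-1)·(-1) + 7·(-3) + 5·2; (-5)·(-1) + 1·(-3) + 3·2; 7·(-1) + 6·(-3) + (-4)·2) = (-10, 8, -33)
Requested component of w1: -10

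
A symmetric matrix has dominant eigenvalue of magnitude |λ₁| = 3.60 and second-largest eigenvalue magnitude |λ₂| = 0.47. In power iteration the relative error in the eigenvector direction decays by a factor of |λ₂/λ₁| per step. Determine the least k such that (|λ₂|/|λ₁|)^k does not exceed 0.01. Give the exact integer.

|λ₂/λ₁| = 0.47/3.60 = 0.13056
Need k ≥ ln(0.01) / ln(0.13056) = -4.6052 / -2.0360 ≈ 2.262
Smallest integer k satisfying the bound: 3

3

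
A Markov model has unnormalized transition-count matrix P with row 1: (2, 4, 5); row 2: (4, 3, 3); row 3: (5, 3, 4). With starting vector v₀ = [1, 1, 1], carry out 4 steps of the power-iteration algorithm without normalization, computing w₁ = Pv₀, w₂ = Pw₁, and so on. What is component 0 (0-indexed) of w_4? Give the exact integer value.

w1 = Pv₀ = (11, 10, 12)
w2 = Pw1 = (122, 110, 133)
w3 = Pw2 = (1349, 1217, 1472)
w4 = Pw3 = (14926, 13463, 16284)
The requested component of w4 is 14926.

14926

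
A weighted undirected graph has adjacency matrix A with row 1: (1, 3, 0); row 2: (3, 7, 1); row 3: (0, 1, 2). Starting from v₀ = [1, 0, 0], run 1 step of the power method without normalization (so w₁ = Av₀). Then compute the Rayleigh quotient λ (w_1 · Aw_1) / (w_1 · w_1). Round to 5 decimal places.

8.20000

w1 = Av₀ = (1·1 + 3·0 + 0·0; 3·1 + 7·0 + 1·0; 0·1 + 1·0 + 2·0) = (1, 3, 0)
Aw1 = (10, 24, 3)
w1·Aw1 = 1·10 + 3·24 + 0·3 = 82; w1·w1 = 1·1 + 3·3 + 0·0 = 10
λ ≈ 82/10 = 8.20000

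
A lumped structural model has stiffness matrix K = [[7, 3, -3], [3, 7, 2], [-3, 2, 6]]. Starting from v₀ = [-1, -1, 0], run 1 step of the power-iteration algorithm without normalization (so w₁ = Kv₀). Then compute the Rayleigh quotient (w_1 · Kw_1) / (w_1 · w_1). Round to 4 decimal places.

10.0796

w1 = Kv₀ = (-10, -10, 1)
Kw1 = (-103, -98, 16)
w1·Kw1 = (-10)·(-103) + (-10)·(-98) + 1·16 = 2026; w1·w1 = (-10)·(-10) + (-10)·(-10) + 1·1 = 201
λ ≈ 2026/201 = 10.0796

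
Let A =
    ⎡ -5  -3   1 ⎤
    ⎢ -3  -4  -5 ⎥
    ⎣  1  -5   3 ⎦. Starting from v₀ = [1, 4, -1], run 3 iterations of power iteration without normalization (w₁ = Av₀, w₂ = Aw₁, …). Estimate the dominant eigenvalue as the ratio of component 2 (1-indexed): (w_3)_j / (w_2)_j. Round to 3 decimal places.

-5.182

w1 = Av₀ = ((-5)·1 + (-3)·4 + 1·(-1); (-3)·1 + (-4)·4 + (-5)·(-1); 1·1 + (-5)·4 + 3·(-1)) = (-18, -14, -22)
w2 = Aw1 = ((-5)·(-18) + (-3)·(-14) + 1·(-22); (-3)·(-18) + (-4)·(-14) + (-5)·(-22); 1·(-18) + (-5)·(-14) + 3·(-22)) = (110, 220, -14)
w3 = Aw2 = (-1224, -1140, -1032)
Ratio at component: -1140 / 220 = -5.182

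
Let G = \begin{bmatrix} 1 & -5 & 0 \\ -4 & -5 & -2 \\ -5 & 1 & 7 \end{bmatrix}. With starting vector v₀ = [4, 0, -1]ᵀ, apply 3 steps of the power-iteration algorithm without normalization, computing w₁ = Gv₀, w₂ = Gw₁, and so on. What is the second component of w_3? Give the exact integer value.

w1 = Gv₀ = (1·4 + (-5)·0 + 0·(-1); (-4)·4 + (-5)·0 + (-2)·(-1); (-5)·4 + 1·0 + 7·(-1)) = (4, -14, -27)
w2 = Gw1 = (1·4 + (-5)·(-14) + 0·(-27); (-4)·4 + (-5)·(-14) + (-2)·(-27); (-5)·4 + 1·(-14) + 7·(-27)) = (74, 108, -223)
w3 = Gw2 = (-466, -390, -1823)
The requested component of w3 is -390.

-390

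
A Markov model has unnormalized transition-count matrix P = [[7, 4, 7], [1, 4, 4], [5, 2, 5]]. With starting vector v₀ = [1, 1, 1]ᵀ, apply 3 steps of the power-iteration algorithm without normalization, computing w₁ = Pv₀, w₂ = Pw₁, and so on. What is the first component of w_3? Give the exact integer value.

3306

w1 = Pv₀ = (7·1 + 4·1 + 7·1; 1·1 + 4·1 + 4·1; 5·1 + 2·1 + 5·1) = (18, 9, 12)
w2 = Pw1 = (7·18 + 4·9 + 7·12; 1·18 + 4·9 + 4·12; 5·18 + 2·9 + 5·12) = (246, 102, 168)
w3 = Pw2 = (3306, 1326, 2274)
The requested component of w3 is 3306.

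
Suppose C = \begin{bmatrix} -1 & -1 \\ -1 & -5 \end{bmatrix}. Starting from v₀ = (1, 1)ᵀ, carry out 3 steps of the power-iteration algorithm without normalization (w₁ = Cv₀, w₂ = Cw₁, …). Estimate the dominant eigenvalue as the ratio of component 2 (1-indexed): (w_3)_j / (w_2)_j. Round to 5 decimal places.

w1 = Cv₀ = (-2, -6)
w2 = Cw1 = (8, 32)
w3 = Cw2 = (-40, -168)
Ratio at component: -168 / 32 = -5.25000

-5.25000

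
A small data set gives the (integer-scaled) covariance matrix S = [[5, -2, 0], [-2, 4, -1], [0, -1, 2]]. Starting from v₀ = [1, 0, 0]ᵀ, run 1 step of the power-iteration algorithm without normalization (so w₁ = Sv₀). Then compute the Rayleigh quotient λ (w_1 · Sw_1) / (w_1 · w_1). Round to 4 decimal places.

w1 = Sv₀ = (5, -2, 0)
Sw1 = (29, -18, 2)
w1·Sw1 = 5·29 + (-2)·(-18) + 0·2 = 181; w1·w1 = 5·5 + (-2)·(-2) + 0·0 = 29
λ ≈ 181/29 = 6.2414

λ ≈ 6.2414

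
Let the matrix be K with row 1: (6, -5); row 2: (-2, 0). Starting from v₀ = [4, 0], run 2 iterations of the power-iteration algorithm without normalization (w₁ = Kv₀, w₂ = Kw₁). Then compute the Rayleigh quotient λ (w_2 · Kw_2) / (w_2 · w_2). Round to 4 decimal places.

w1 = Kv₀ = (6·4 + (-5)·0; (-2)·4 + 0·0) = (24, -8)
w2 = Kw1 = (6·24 + (-5)·(-8); (-2)·24 + 0·(-8)) = (184, -48)
Kw2 = (1344, -368)
w2·Kw2 = 184·1344 + (-48)·(-368) = 264960; w2·w2 = 184·184 + (-48)·(-48) = 36160
λ ≈ 264960/36160 = 7.3274

λ ≈ 7.3274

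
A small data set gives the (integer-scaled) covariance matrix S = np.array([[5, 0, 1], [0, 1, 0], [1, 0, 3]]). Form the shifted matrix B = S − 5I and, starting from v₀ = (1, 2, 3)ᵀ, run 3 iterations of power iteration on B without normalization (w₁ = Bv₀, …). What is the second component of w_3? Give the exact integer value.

-128

B = S − 5I has rows (0, 0, 1); (0, -4, 0); (1, 0, -2)
w1 = Bv₀ = (0·1 + 0·2 + 1·3; 0·1 + (-4)·2 + 0·3; 1·1 + 0·2 + (-2)·3) = (3, -8, -5)
w2 = Bw1 = (0·3 + 0·(-8) + 1·(-5); 0·3 + (-4)·(-8) + 0·(-5); 1·3 + 0·(-8) + (-2)·(-5)) = (-5, 32, 13)
w3 = Bw2 = (13, -128, -31)
Requested component of w3: -128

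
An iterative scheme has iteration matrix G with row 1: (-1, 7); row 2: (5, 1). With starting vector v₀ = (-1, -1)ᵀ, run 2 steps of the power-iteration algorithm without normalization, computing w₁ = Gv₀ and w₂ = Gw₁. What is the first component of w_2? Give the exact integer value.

-36

w1 = Gv₀ = ((-1)·(-1) + 7·(-1); 5·(-1) + 1·(-1)) = (-6, -6)
w2 = Gw1 = ((-1)·(-6) + 7·(-6); 5·(-6) + 1·(-6)) = (-36, -36)
The requested component of w2 is -36.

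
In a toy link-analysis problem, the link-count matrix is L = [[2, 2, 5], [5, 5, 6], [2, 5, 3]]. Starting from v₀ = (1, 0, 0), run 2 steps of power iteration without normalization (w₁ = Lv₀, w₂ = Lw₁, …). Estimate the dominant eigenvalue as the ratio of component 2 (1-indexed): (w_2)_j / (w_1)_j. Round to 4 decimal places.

w1 = Lv₀ = (2·1 + 2·0 + 5·0; 5·1 + 5·0 + 6·0; 2·1 + 5·0 + 3·0) = (2, 5, 2)
w2 = Lw1 = (2·2 + 2·5 + 5·2; 5·2 + 5·5 + 6·2; 2·2 + 5·5 + 3·2) = (24, 47, 35)
Ratio at component: 47 / 5 = 9.4000

9.4000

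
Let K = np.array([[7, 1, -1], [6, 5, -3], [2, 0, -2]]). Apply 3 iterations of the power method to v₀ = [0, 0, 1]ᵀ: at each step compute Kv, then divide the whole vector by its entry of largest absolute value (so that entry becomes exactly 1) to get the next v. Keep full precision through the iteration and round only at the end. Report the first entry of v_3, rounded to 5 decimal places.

0.56589

Kv0 = (-1.000000, -3.000000, -2.000000); divide by -3.000000 → v1 = (0.333333, 1.000000, 0.666667)
Kv1 = (2.666667, 5.000000, -0.666667); divide by 5.000000 → v2 = (0.533333, 1.000000, -0.133333)
Kv2 = (4.866667, 8.600000, 1.333333); divide by 8.600000 → v3 = (0.565891, 1.000000, 0.155039)
Requested entry of v3: -73/-129 = 0.56589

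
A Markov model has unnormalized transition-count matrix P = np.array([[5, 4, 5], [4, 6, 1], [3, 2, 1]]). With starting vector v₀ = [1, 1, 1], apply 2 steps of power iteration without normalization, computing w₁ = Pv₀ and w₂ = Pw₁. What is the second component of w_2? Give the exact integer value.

w1 = Pv₀ = (14, 11, 6)
w2 = Pw1 = (144, 128, 70)
The requested component of w2 is 128.

128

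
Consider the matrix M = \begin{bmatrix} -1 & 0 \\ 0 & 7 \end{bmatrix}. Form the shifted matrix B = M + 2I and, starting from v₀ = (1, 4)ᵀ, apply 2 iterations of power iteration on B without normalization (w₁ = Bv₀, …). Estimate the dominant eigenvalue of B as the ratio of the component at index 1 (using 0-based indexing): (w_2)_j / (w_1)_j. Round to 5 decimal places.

B = M + 2I has rows (1, 0); (0, 9)
w1 = Bv₀ = (1·1 + 0·4; 0·1 + 9·4) = (1, 36)
w2 = Bw1 = (1·1 + 0·36; 0·1 + 9·36) = (1, 324)
Ratio: 324/36 = 9.00000

μ ≈ 9.00000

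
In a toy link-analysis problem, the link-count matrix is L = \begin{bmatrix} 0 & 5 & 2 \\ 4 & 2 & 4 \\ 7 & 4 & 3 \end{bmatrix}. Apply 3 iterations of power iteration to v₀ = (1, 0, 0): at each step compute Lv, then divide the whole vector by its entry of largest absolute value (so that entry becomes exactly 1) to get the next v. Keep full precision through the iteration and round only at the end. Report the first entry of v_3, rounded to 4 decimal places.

0.5152

Lv0 = (0.00000, 4.00000, 7.00000); divide by 7.00000 → v1 = (0.00000, 0.57143, 1.00000)
Lv1 = (4.85714, 5.14286, 5.28571); divide by 5.28571 → v2 = (0.91892, 0.97297, 1.00000)
Lv2 = (6.86486, 9.62162, 13.32432); divide by 13.32432 → v3 = (0.51521, 0.72211, 1.00000)
Requested entry of v3: 254/493 = 0.5152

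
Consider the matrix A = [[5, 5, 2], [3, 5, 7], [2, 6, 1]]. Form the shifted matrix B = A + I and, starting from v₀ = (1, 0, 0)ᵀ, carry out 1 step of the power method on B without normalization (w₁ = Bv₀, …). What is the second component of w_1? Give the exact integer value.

3

B = A + I has rows (6, 5, 2); (3, 6, 7); (2, 6, 2)
w1 = Bv₀ = (6, 3, 2)
Requested component of w1: 3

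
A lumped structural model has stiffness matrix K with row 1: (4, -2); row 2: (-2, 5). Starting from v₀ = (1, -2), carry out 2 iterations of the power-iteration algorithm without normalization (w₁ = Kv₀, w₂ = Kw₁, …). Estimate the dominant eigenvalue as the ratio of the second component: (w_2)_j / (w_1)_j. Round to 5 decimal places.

w1 = Kv₀ = (8, -12)
w2 = Kw1 = (56, -76)
Ratio at component: -76 / -12 = 6.33333

6.33333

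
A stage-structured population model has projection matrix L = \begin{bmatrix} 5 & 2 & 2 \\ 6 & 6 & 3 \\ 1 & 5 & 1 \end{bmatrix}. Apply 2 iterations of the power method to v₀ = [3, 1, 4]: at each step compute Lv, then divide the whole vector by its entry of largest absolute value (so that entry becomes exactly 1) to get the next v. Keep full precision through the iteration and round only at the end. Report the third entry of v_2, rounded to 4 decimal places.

0.5398

Lv0 = (25.00000, 36.00000, 12.00000); divide by 36.00000 → v1 = (0.69444, 1.00000, 0.33333)
Lv1 = (6.13889, 11.16667, 6.02778); divide by 11.16667 → v2 = (0.54975, 1.00000, 0.53980)
Requested entry of v2: 217/402 = 0.5398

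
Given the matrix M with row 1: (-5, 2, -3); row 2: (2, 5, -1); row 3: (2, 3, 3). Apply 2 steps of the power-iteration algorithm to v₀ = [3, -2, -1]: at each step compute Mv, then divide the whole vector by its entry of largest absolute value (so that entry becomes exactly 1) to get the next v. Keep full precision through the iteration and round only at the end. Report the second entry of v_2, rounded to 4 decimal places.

-0.5301

Mv0 = (-16.00000, -3.00000, -3.00000); divide by -16.00000 → v1 = (1.00000, 0.18750, 0.18750)
Mv1 = (-5.18750, 2.75000, 3.12500); divide by -5.18750 → v2 = (1.00000, -0.53012, -0.60241)
Requested entry of v2: -44/83 = -0.5301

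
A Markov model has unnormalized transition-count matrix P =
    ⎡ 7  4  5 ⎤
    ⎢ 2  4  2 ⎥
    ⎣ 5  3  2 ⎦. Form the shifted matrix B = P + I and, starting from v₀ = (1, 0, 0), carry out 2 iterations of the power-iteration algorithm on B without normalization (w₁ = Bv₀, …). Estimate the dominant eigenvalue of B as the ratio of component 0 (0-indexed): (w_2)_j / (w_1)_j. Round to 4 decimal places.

B = P + I has rows (8, 4, 5); (2, 5, 2); (5, 3, 3)
w1 = Bv₀ = (8·1 + 4·0 + 5·0; 2·1 + 5·0 + 2·0; 5·1 + 3·0 + 3·0) = (8, 2, 5)
w2 = Bw1 = (8·8 + 4·2 + 5·5; 2·8 + 5·2 + 2·5; 5·8 + 3·2 + 3·5) = (97, 36, 61)
Ratio: 97/8 = 12.1250

μ ≈ 12.1250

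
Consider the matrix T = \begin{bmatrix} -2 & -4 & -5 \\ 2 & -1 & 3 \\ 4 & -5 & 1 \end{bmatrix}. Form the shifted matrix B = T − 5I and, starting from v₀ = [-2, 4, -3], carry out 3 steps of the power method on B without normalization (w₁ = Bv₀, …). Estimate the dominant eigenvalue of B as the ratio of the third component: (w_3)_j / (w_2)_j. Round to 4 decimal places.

B = T − 5I has rows (-7, -4, -5); (2, -6, 3); (4, -5, -4)
w1 = Bv₀ = ((-7)·(-2) + (-4)·4 + (-5)·(-3); 2·(-2) + (-6)·4 + 3·(-3); 4·(-2) + (-5)·4 + (-4)·(-3)) = (13, -37, -16)
w2 = Bw1 = ((-7)·13 + (-4)·(-37) + (-5)·(-16); 2·13 + (-6)·(-37) + 3·(-16); 4·13 + (-5)·(-37) + (-4)·(-16)) = (137, 200, 301)
w3 = Bw2 = (-3264, -23, -1656)
Ratio: -1656/301 = -5.5017

μ ≈ -5.5017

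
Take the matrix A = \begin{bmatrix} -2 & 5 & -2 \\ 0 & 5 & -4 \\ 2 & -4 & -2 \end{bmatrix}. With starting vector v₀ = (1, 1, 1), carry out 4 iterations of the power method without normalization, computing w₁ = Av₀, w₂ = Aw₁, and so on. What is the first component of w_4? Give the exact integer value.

w1 = Av₀ = (1, 1, -4)
w2 = Aw1 = (11, 21, 6)
w3 = Aw2 = (71, 81, -74)
w4 = Aw3 = (411, 701, -34)
The requested component of w4 is 411.

411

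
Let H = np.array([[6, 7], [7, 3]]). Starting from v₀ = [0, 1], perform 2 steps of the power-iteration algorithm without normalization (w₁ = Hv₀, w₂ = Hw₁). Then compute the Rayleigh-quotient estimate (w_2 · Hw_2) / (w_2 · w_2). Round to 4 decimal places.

w1 = Hv₀ = (7, 3)
w2 = Hw1 = (63, 58)
Hw2 = (784, 615)
w2·Hw2 = 63·784 + 58·615 = 85062; w2·w2 = 63·63 + 58·58 = 7333
λ ≈ 85062/7333 = 11.5999

λ ≈ 11.5999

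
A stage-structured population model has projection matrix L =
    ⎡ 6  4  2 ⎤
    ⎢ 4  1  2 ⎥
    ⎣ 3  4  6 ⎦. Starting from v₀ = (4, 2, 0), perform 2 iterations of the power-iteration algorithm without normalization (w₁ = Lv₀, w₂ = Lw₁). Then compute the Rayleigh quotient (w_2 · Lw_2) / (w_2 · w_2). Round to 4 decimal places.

10.9465

w1 = Lv₀ = (6·4 + 4·2 + 2·0; 4·4 + 1·2 + 2·0; 3·4 + 4·2 + 6·0) = (32, 18, 20)
w2 = Lw1 = (6·32 + 4·18 + 2·20; 4·32 + 1·18 + 2·20; 3·32 + 4·18 + 6·20) = (304, 186, 288)
Lw2 = (3144, 1978, 3384)
w2·Lw2 = 304·3144 + 186·1978 + 288·3384 = 2298276; w2·w2 = 304·304 + 186·186 + 288·288 = 209956
λ ≈ 2298276/209956 = 10.9465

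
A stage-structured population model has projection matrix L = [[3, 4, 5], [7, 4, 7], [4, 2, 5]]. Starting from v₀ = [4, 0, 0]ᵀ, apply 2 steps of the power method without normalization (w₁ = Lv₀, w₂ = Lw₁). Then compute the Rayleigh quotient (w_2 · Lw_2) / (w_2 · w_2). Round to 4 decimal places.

w1 = Lv₀ = (3·4 + 4·0 + 5·0; 7·4 + 4·0 + 7·0; 4·4 + 2·0 + 5·0) = (12, 28, 16)
w2 = Lw1 = (3·12 + 4·28 + 5·16; 7·12 + 4·28 + 7·16; 4·12 + 2·28 + 5·16) = (228, 308, 184)
Lw2 = (2836, 4116, 2448)
w2·Lw2 = 228·2836 + 308·4116 + 184·2448 = 2364768; w2·w2 = 228·228 + 308·308 + 184·184 = 180704
λ ≈ 2364768/180704 = 13.0864

λ ≈ 13.0864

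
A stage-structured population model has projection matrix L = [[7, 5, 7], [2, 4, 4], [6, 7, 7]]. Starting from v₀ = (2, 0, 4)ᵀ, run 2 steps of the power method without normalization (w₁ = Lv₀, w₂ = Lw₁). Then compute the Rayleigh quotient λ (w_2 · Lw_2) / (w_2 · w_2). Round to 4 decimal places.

16.3950

w1 = Lv₀ = (7·2 + 5·0 + 7·4; 2·2 + 4·0 + 4·4; 6·2 + 7·0 + 7·4) = (42, 20, 40)
w2 = Lw1 = (7·42 + 5·20 + 7·40; 2·42 + 4·20 + 4·40; 6·42 + 7·20 + 7·40) = (674, 324, 672)
Lw2 = (11042, 5332, 11016)
w2·Lw2 = 674·11042 + 324·5332 + 672·11016 = 16572628; w2·w2 = 674·674 + 324·324 + 672·672 = 1010836
λ ≈ 16572628/1010836 = 16.3950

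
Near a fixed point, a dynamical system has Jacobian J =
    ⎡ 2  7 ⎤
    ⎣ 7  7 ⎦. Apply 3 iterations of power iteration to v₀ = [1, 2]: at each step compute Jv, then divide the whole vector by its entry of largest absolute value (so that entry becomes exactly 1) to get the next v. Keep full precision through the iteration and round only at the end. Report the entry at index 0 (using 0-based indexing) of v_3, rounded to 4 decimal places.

Jv0 = (16.00000, 21.00000); divide by 21.00000 → v1 = (0.76190, 1.00000)
Jv1 = (8.52381, 12.33333); divide by 12.33333 → v2 = (0.69112, 1.00000)
Jv2 = (8.38224, 11.83784); divide by 11.83784 → v3 = (0.70809, 1.00000)
Requested entry of v3: 2171/3066 = 0.7081

0.7081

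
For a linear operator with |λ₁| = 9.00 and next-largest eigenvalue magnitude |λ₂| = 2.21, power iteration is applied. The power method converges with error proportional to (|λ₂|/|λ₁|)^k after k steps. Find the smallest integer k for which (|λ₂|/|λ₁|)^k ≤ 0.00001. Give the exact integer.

9

|λ₂/λ₁| = 2.21/9.00 = 0.24556
Need k ≥ ln(0.00001) / ln(0.24556) = -11.5129 / -1.4042 ≈ 8.199
Smallest integer k satisfying the bound: 9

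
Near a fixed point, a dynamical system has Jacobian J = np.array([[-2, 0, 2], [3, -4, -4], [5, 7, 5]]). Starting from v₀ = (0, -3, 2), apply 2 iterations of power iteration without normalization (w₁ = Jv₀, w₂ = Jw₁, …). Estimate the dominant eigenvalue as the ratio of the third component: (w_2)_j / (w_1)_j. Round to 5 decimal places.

0.63636

w1 = Jv₀ = ((-2)·0 + 0·(-3) + 2·2; 3·0 + (-4)·(-3) + (-4)·2; 5·0 + 7·(-3) + 5·2) = (4, 4, -11)
w2 = Jw1 = ((-2)·4 + 0·4 + 2·(-11); 3·4 + (-4)·4 + (-4)·(-11); 5·4 + 7·4 + 5·(-11)) = (-30, 40, -7)
Ratio at component: -7 / -11 = 0.63636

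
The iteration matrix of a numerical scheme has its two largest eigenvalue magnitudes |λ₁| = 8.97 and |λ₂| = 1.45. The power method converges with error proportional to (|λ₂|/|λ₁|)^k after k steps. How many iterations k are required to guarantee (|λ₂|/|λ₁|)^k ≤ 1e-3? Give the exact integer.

4

|λ₂/λ₁| = 1.45/8.97 = 0.16165
Need k ≥ ln(1e-3) / ln(0.16165) = -6.9078 / -1.8223 ≈ 3.791
Smallest integer k satisfying the bound: 4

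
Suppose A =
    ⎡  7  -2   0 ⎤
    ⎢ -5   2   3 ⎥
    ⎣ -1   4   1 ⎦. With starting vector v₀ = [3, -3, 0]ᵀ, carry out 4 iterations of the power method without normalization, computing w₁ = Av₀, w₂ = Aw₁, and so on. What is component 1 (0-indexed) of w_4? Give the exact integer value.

-17994

w1 = Av₀ = (7·3 + (-2)·(-3) + 0·0; (-5)·3 + 2·(-3) + 3·0; (-1)·3 + 4·(-3) + 1·0) = (27, -21, -15)
w2 = Aw1 = (7·27 + (-2)·(-21) + 0·(-15); (-5)·27 + 2·(-21) + 3·(-15); (-1)·27 + 4·(-21) + 1·(-15)) = (231, -222, -126)
w3 = Aw2 = (2061, -1977, -1245)
w4 = Aw3 = (18381, -17994, -11214)
The requested component of w4 is -17994.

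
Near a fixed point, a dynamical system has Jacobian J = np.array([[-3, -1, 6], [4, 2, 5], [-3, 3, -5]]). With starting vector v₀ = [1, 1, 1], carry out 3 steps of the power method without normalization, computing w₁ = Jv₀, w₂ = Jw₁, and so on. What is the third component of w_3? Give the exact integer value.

-104

w1 = Jv₀ = ((-3)·1 + (-1)·1 + 6·1; 4·1 + 2·1 + 5·1; (-3)·1 + 3·1 + (-5)·1) = (2, 11, -5)
w2 = Jw1 = ((-3)·2 + (-1)·11 + 6·(-5); 4·2 + 2·11 + 5·(-5); (-3)·2 + 3·11 + (-5)·(-5)) = (-47, 5, 52)
w3 = Jw2 = (448, 82, -104)
The requested component of w3 is -104.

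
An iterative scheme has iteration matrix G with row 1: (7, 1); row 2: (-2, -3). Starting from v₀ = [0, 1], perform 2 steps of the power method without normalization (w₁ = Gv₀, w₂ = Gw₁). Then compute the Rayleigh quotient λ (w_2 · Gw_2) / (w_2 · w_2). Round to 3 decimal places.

-0.969

w1 = Gv₀ = (7·0 + 1·1; (-2)·0 + (-3)·1) = (1, -3)
w2 = Gw1 = (7·1 + 1·(-3); (-2)·1 + (-3)·(-3)) = (4, 7)
Gw2 = (35, -29)
w2·Gw2 = 4·35 + 7·(-29) = -63; w2·w2 = 4·4 + 7·7 = 65
λ ≈ -63/65 = -0.969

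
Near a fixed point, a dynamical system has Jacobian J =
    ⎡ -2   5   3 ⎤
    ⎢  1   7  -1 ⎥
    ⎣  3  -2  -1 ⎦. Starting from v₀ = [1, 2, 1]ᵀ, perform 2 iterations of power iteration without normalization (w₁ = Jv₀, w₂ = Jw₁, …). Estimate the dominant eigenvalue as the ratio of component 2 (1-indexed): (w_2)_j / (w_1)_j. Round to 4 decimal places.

λ ≈ 7.9286

w1 = Jv₀ = ((-2)·1 + 5·2 + 3·1; 1·1 + 7·2 + (-1)·1; 3·1 + (-2)·2 + (-1)·1) = (11, 14, -2)
w2 = Jw1 = ((-2)·11 + 5·14 + 3·(-2); 1·11 + 7·14 + (-1)·(-2); 3·11 + (-2)·14 + (-1)·(-2)) = (42, 111, 7)
Ratio at component: 111 / 14 = 7.9286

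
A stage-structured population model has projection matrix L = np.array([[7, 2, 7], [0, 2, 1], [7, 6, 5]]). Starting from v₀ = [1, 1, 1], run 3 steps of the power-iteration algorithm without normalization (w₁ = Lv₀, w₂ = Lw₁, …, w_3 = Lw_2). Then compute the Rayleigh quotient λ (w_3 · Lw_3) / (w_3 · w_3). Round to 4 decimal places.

w1 = Lv₀ = (7·1 + 2·1 + 7·1; 0·1 + 2·1 + 1·1; 7·1 + 6·1 + 5·1) = (16, 3, 18)
w2 = Lw1 = (7·16 + 2·3 + 7·18; 0·16 + 2·3 + 1·18; 7·16 + 6·3 + 5·18) = (244, 24, 220)
w3 = Lw2 = (3296, 268, 2952)
Lw3 = (44272, 3488, 39440)
w3·Lw3 = 3296·44272 + 268·3488 + 2952·39440 = 263282176; w3·w3 = 3296·3296 + 268·268 + 2952·2952 = 19649744
λ ≈ 263282176/19649744 = 13.3988

13.3988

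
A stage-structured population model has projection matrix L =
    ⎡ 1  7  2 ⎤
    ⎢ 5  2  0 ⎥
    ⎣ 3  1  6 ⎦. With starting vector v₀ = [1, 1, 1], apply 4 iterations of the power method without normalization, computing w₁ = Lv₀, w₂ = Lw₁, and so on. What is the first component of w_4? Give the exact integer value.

6148

w1 = Lv₀ = (1·1 + 7·1 + 2·1; 5·1 + 2·1 + 0·1; 3·1 + 1·1 + 6·1) = (10, 7, 10)
w2 = Lw1 = (1·10 + 7·7 + 2·10; 5·10 + 2·7 + 0·10; 3·10 + 1·7 + 6·10) = (79, 64, 97)
w3 = Lw2 = (721, 523, 883)
w4 = Lw3 = (6148, 4651, 7984)
The requested component of w4 is 6148.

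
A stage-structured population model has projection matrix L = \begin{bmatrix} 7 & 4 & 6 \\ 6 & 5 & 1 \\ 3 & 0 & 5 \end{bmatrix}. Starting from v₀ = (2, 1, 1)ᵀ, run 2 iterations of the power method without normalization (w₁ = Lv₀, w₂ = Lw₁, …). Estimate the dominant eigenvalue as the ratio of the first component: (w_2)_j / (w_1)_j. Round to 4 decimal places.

λ ≈ 12.7500

w1 = Lv₀ = (24, 18, 11)
w2 = Lw1 = (306, 245, 127)
Ratio at component: 306 / 24 = 12.7500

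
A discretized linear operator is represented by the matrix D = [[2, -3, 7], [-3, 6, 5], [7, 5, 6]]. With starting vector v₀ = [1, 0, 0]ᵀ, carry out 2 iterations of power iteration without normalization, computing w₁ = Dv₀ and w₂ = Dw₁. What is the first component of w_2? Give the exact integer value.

62

w1 = Dv₀ = (2·1 + (-3)·0 + 7·0; (-3)·1 + 6·0 + 5·0; 7·1 + 5·0 + 6·0) = (2, -3, 7)
w2 = Dw1 = (2·2 + (-3)·(-3) + 7·7; (-3)·2 + 6·(-3) + 5·7; 7·2 + 5·(-3) + 6·7) = (62, 11, 41)
The requested component of w2 is 62.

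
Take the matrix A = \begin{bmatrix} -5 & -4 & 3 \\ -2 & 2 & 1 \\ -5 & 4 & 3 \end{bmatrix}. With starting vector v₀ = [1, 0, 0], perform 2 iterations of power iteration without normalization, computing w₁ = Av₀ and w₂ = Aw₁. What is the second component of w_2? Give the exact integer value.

1

w1 = Av₀ = (-5, -2, -5)
w2 = Aw1 = (18, 1, 2)
The requested component of w2 is 1.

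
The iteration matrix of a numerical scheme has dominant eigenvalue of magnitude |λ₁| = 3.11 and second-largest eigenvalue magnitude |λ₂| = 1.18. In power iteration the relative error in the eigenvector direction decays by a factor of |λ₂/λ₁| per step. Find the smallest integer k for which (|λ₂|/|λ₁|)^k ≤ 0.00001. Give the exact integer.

|λ₂/λ₁| = 1.18/3.11 = 0.37942
Need k ≥ ln(0.00001) / ln(0.37942) = -11.5129 / -0.9691 ≈ 11.880
Smallest integer k satisfying the bound: 12

12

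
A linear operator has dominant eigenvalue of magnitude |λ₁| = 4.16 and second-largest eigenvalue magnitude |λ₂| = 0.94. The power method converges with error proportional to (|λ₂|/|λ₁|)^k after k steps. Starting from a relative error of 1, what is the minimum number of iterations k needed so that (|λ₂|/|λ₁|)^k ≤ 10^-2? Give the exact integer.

|λ₂/λ₁| = 0.94/4.16 = 0.22596
Need k ≥ ln(10^-2) / ln(0.22596) = -4.6052 / -1.4874 ≈ 3.096
Smallest integer k satisfying the bound: 4

4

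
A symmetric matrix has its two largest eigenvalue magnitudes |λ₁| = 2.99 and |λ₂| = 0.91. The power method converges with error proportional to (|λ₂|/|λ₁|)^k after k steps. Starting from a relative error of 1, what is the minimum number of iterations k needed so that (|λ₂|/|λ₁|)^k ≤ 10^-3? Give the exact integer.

|λ₂/λ₁| = 0.91/2.99 = 0.30435
Need k ≥ ln(10^-3) / ln(0.30435) = -6.9078 / -1.1896 ≈ 5.807
Smallest integer k satisfying the bound: 6

6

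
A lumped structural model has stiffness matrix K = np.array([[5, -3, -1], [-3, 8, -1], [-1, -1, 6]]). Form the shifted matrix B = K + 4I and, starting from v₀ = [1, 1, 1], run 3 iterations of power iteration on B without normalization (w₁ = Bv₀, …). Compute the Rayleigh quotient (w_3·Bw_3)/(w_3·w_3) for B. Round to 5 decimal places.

B = K + 4I has rows (9, -3, -1); (-3, 12, -1); (-1, -1, 10)
w1 = Bv₀ = (9·1 + (-3)·1 + (-1)·1; (-3)·1 + 12·1 + (-1)·1; (-1)·1 + (-1)·1 + 10·1) = (5, 8, 8)
w2 = Bw1 = (9·5 + (-3)·8 + (-1)·8; (-3)·5 + 12·8 + (-1)·8; (-1)·5 + (-1)·8 + 10·8) = (13, 73, 67)
w3 = Bw2 = (-169, 770, 584)
Bw3 = (-4415, 9163, 5239)
w3·Bw3 = 10861221; w3·w3 = 962517; μ ≈ 10861221/962517 = 11.28419

11.28419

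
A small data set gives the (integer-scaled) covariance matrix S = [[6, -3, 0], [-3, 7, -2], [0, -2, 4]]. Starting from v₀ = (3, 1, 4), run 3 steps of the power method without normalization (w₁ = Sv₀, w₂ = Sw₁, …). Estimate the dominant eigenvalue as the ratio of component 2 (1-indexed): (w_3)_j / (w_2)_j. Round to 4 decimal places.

w1 = Sv₀ = (15, -10, 14)
w2 = Sw1 = (120, -143, 76)
w3 = Sw2 = (1149, -1513, 590)
Ratio at component: -1513 / -143 = 10.5804

λ ≈ 10.5804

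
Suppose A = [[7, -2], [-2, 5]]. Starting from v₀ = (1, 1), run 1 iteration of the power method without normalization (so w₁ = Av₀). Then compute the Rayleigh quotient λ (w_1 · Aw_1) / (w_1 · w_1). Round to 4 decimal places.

4.7059

w1 = Av₀ = (7·1 + (-2)·1; (-2)·1 + 5·1) = (5, 3)
Aw1 = (29, 5)
w1·Aw1 = 5·29 + 3·5 = 160; w1·w1 = 5·5 + 3·3 = 34
λ ≈ 160/34 = 4.7059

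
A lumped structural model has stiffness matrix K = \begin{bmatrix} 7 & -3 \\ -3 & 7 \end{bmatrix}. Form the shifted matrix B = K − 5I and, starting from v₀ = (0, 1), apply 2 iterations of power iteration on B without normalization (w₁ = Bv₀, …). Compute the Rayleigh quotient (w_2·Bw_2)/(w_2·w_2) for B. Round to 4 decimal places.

μ ≈ 4.9904

B = K − 5I has rows (2, -3); (-3, 2)
w1 = Bv₀ = (-3, 2)
w2 = Bw1 = (-12, 13)
Bw2 = (-63, 62)
w2·Bw2 = 1562; w2·w2 = 313; μ ≈ 1562/313 = 4.9904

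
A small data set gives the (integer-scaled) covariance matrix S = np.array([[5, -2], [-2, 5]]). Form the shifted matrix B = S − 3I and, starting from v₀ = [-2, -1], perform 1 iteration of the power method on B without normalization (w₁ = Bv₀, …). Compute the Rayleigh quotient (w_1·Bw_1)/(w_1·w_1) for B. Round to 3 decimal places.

B = S − 3I has rows (2, -2); (-2, 2)
w1 = Bv₀ = (2·(-2) + (-2)·(-1); (-2)·(-2) + 2·(-1)) = (-2, 2)
Bw1 = (-8, 8)
w1·Bw1 = 32; w1·w1 = 8; μ ≈ 32/8 = 4.000

4.000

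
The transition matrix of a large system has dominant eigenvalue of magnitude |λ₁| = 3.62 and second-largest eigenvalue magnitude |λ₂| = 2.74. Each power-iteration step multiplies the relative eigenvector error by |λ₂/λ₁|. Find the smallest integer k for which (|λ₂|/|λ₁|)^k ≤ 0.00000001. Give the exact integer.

67

|λ₂/λ₁| = 2.74/3.62 = 0.75691
Need k ≥ ln(0.00000001) / ln(0.75691) = -18.4207 / -0.2785 ≈ 66.139
Smallest integer k satisfying the bound: 67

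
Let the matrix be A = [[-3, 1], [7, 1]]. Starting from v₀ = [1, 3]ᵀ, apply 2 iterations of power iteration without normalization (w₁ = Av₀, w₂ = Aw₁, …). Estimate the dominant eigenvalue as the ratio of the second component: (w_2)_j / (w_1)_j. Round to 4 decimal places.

1.0000

w1 = Av₀ = ((-3)·1 + 1·3; 7·1 + 1·3) = (0, 10)
w2 = Aw1 = ((-3)·0 + 1·10; 7·0 + 1·10) = (10, 10)
Ratio at component: 10 / 10 = 1.0000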